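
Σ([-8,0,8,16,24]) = 40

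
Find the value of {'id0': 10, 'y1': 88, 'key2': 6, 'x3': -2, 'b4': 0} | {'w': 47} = {'id0': 10, 'y1': 88, 'key2': 6, 'x3': -2, 'b4': 0, 'w': 47}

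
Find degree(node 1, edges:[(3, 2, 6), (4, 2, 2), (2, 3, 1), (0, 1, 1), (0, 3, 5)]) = incident: (0,1)
= 1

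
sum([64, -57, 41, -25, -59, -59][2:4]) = slice → [41, -25]
41 + (-25)
= 16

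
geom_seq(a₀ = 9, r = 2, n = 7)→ [9, 18, 36, 72, 144, 288, 576]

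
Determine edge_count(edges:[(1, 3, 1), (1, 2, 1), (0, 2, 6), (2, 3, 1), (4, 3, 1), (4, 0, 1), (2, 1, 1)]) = 7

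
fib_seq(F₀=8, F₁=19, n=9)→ [8, 19, 27, 46, 73, 119, 192, 311, 503]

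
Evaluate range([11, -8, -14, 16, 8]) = 30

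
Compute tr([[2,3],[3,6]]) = 8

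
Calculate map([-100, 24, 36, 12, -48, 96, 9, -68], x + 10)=[-90, 34, 46, 22, -38, 106, 19, -58]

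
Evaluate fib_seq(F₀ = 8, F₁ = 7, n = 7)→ [8, 7, 15, 22, 37, 59, 96]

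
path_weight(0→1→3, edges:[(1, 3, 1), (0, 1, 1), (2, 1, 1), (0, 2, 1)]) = 2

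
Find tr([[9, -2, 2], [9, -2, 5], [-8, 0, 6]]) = diagonal: 9 + (-2) + 6
= 13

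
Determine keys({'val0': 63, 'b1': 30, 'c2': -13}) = ['val0', 'b1', 'c2']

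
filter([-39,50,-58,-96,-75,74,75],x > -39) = [50, 74, 75]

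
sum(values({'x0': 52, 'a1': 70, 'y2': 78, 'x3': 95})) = 295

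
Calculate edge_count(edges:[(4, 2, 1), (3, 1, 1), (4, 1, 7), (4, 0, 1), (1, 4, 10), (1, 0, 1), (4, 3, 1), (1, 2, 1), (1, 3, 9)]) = 9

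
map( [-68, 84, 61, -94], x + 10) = [-58, 94, 71, -84]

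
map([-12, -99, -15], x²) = [144, 9801, 225]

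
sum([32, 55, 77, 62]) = 32 + 55 + 77 + 62
= 226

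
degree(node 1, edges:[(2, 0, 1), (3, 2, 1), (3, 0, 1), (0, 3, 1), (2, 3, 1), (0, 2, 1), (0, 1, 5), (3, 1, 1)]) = incident: (0,1), (3,1)
= 2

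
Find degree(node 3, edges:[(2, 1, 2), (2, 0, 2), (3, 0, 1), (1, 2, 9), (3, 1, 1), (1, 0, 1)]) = 2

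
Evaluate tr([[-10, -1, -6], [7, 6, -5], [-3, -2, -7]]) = diagonal: (-10) + 6 + (-7)
= -11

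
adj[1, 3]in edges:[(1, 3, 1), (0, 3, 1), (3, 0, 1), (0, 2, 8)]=1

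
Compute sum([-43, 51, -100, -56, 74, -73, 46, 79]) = -22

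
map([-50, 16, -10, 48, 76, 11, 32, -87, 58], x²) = (-50)²=2500, (16)²=256, (-10)²=100, (48)²=2304, (76)²=5776, (11)²=121, (32)²=1024, (-87)²=7569, (58)²=3364
= [2500, 256, 100, 2304, 5776, 121, 1024, 7569, 3364]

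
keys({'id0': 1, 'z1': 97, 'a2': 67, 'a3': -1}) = ['id0', 'z1', 'a2', 'a3']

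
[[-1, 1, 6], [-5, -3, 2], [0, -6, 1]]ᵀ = [[-1, -5, 0], [1, -3, -6], [6, 2, 1]]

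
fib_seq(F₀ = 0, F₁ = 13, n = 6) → F_2 = F_1 + F_0 = 13
F_3 = F_2 + F_1 = 26
F_4 = F_3 + F_2 = 39
...
= [0, 13, 13, 26, 39, 65]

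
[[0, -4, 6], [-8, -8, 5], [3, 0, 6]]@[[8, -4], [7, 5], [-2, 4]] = C[0][0] = (0)*(8) + (-4)*(7) + (6)*(-2) = -40
C[0][1] = (0)*(-4) + (-4)*(5) + (6)*(4) = 4
C[1][0] = (-8)*(8) + (-8)*(7) + (5)*(-2) = -130
C[1][1] = (-8)*(-4) + (-8)*(5) + (5)*(4) = 12
C[2][0] = (3)*(8) + (0)*(7) + (6)*(-2) = 12
C[2][1] = (3)*(-4) + (0)*(5) + (6)*(4) = 12
= [[-40, 4], [-130, 12], [12, 12]]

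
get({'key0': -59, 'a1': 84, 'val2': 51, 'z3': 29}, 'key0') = -59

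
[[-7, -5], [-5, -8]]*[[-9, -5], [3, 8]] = C[0][0] = (-7)*(-9) + (-5)*(3) = 48
C[0][1] = (-7)*(-5) + (-5)*(8) = -5
C[1][0] = (-5)*(-9) + (-8)*(3) = 21
C[1][1] = (-5)*(-5) + (-8)*(8) = -39
= [[48, -5], [21, -39]]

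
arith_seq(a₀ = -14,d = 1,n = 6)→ [-14, -13, -12, -11, -10, -9]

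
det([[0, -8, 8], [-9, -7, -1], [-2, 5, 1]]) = -560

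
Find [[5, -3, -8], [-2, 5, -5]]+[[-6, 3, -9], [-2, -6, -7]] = [[-1, 0, -17], [-4, -1, -12]]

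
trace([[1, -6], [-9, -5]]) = -4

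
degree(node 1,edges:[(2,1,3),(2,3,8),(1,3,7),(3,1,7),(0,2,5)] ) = incident: (2,1), (1,3), (3,1)
= 3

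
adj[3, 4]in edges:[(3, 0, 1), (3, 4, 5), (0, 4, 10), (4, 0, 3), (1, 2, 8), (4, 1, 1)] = 5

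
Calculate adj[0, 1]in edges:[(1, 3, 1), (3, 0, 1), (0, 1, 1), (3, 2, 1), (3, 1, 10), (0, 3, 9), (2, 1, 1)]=1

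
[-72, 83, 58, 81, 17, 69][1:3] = [83, 58]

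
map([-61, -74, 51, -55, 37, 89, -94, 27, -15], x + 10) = [-51, -64, 61, -45, 47, 99, -84, 37, -5]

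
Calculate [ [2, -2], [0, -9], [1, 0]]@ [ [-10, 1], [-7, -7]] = [[-6, 16], [63, 63], [-10, 1]]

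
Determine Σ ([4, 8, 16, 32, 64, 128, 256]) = 4 + 8 + 16 + 32 + 64 + 128 + 256
= 508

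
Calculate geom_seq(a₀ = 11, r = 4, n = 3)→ a_0 = 11*4^0 = 11
a_1 = 11*4^1 = 44
a_2 = 11*4^2 = 176
= [11, 44, 176]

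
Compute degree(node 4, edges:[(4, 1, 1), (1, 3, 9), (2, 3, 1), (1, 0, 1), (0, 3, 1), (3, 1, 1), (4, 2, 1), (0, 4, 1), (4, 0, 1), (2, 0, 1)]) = incident: (4,1), (4,2), (0,4), (4,0)
= 4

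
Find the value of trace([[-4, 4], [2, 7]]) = diagonal: (-4) + 7
= 3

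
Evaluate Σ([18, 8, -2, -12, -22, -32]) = 18 + 8 + (-2) + (-12) + (-22) + (-32)
= -42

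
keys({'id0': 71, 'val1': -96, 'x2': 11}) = ['id0', 'val1', 'x2']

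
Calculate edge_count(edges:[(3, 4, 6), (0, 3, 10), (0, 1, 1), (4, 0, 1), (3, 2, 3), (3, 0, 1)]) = 6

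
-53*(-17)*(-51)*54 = -2481354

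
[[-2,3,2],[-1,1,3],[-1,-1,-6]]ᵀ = [[-2, -1, -1], [3, 1, -1], [2, 3, -6]]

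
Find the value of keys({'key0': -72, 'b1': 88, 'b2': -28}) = ['key0', 'b1', 'b2']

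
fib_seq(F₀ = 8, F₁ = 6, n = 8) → [8, 6, 14, 20, 34, 54, 88, 142]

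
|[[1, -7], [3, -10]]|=11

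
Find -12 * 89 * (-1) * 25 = 26700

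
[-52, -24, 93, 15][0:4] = [-52, -24, 93, 15]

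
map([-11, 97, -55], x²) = (-11)²=121, (97)²=9409, (-55)²=3025
= [121, 9409, 3025]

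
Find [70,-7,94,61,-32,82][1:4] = [-7, 94, 61]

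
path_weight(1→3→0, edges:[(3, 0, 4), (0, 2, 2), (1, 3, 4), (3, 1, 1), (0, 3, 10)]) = w(1→3)=4 + w(3→0)=4
= 8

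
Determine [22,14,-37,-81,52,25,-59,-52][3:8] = [-81, 52, 25, -59, -52]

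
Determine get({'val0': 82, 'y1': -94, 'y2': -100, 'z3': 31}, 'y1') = -94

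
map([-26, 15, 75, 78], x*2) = -26*2=-52, 15*2=30, 75*2=150, 78*2=156
= [-52, 30, 150, 156]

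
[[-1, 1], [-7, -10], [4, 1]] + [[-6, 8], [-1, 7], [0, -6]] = [[-7, 9], [-8, -3], [4, -5]]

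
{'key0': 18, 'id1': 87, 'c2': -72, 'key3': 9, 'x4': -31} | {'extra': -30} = {'key0': 18, 'id1': 87, 'c2': -72, 'key3': 9, 'x4': -31, 'extra': -30}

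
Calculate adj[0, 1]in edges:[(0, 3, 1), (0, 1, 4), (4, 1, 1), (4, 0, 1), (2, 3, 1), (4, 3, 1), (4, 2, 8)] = 4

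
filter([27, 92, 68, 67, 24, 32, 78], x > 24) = [27, 92, 68, 67, 32, 78]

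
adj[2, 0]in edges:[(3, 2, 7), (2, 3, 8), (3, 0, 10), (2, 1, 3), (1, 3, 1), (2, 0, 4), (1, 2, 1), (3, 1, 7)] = 4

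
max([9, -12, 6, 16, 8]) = 16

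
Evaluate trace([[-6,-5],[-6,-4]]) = diagonal: (-6) + (-4)
= -10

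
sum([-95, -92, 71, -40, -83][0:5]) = -239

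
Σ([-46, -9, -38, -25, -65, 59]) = -124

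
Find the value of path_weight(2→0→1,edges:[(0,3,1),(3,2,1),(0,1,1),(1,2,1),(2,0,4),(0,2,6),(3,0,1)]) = 5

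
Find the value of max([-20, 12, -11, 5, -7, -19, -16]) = 12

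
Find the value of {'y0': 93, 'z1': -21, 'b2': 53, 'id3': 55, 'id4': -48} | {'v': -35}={'y0': 93, 'z1': -21, 'b2': 53, 'id3': 55, 'id4': -48, 'v': -35}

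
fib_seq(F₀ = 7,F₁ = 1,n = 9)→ [7, 1, 8, 9, 17, 26, 43, 69, 112]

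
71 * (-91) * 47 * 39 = -11843013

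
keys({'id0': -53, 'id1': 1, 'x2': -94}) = ['id0', 'id1', 'x2']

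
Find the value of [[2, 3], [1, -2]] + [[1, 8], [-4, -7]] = [[3, 11], [-3, -9]]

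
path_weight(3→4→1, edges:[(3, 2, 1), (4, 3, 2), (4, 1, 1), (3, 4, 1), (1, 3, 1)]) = 2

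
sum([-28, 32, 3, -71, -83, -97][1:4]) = slice → [32, 3, -71]
32 + 3 + (-71)
= -36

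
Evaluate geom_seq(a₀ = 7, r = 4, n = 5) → [7, 28, 112, 448, 1792]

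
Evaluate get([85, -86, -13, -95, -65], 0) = 85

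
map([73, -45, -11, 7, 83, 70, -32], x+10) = 73+10=83, -45+10=-35, -11+10=-1, 7+10=17, 83+10=93, 70+10=80, -32+10=-22
= [83, -35, -1, 17, 93, 80, -22]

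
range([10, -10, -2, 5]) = 20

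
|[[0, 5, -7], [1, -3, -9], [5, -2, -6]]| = -286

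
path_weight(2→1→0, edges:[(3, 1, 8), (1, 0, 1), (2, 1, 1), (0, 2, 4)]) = 2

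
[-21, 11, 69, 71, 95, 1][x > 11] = [69, 71, 95]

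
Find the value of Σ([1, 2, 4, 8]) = 1 + 2 + 4 + 8
= 15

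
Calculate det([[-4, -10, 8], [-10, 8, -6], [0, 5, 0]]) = -520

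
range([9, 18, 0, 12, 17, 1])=18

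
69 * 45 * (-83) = -257715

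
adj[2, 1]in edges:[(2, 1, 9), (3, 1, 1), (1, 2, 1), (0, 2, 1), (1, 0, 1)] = 9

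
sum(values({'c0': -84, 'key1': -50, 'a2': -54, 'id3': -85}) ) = (-84) + (-50) + (-54) + (-85)
= -273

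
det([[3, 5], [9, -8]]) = (3)*(-8) - (5)*(9)
= -69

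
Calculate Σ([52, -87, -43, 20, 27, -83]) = -114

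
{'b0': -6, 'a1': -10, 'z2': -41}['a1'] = -10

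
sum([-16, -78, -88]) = (-16) + (-78) + (-88)
= -182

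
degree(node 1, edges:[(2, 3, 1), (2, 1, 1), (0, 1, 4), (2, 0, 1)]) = 2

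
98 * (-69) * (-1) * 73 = 493626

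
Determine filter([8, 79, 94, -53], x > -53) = [8, 79, 94]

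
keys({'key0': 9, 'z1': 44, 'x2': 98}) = ['key0', 'z1', 'x2']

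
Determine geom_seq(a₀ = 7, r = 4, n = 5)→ a_0 = 7*4^0 = 7
a_1 = 7*4^1 = 28
a_2 = 7*4^2 = 112
...
= [7, 28, 112, 448, 1792]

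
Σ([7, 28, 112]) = 147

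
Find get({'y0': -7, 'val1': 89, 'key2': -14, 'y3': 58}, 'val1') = 89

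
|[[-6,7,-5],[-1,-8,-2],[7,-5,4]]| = -123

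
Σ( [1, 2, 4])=7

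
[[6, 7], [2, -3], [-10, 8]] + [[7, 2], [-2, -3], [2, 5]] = [[13, 9], [0, -6], [-8, 13]]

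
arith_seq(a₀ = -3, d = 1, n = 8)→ [-3, -2, -1, 0, 1, 2, 3, 4]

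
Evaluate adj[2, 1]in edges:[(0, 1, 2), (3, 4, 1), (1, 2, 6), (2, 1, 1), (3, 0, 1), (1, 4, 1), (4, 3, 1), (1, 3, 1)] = 1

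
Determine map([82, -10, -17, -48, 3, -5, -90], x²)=(82)²=6724, (-10)²=100, (-17)²=289, (-48)²=2304, (3)²=9, (-5)²=25, (-90)²=8100
= [6724, 100, 289, 2304, 9, 25, 8100]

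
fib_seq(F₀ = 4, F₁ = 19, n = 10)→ F_2 = F_1 + F_0 = 23
F_3 = F_2 + F_1 = 42
F_4 = F_3 + F_2 = 65
...
= [4, 19, 23, 42, 65, 107, 172, 279, 451, 730]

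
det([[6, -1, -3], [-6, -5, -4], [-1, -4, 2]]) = -229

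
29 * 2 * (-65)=-3770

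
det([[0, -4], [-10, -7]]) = -40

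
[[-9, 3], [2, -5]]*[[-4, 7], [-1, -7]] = C[0][0] = (-9)*(-4) + (3)*(-1) = 33
C[0][1] = (-9)*(7) + (3)*(-7) = -84
C[1][0] = (2)*(-4) + (-5)*(-1) = -3
C[1][1] = (2)*(7) + (-5)*(-7) = 49
= [[33, -84], [-3, 49]]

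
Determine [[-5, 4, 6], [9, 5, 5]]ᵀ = [[-5, 9], [4, 5], [6, 5]]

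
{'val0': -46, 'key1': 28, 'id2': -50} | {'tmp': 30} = {'val0': -46, 'key1': 28, 'id2': -50, 'tmp': 30}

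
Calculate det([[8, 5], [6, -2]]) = (8)*(-2) - (5)*(6)
= -46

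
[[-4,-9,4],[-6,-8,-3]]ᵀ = [[-4, -6], [-9, -8], [4, -3]]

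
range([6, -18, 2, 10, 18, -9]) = 36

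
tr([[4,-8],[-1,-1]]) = diagonal: 4 + (-1)
= 3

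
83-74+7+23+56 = 95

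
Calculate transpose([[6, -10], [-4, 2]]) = [[6, -4], [-10, 2]]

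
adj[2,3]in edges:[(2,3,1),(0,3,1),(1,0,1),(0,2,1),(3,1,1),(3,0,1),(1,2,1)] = 1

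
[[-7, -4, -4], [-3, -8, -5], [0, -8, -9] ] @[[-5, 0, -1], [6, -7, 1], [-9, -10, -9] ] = [[47, 68, 39], [12, 106, 40], [33, 146, 73]]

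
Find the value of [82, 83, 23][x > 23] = keep x where x > 23: 82✓, 83✓, 23✗
= [82, 83]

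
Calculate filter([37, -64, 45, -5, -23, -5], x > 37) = keep x where x > 37: 37✗, -64✗, 45✓, -5✗, -23✗, -5✗
= [45]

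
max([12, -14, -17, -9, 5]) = 12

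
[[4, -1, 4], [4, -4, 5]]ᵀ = [[4, 4], [-1, -4], [4, 5]]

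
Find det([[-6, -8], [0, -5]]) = (-6)*(-5) - (-8)*(0)
= 30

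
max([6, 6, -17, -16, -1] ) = 6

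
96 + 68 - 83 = 81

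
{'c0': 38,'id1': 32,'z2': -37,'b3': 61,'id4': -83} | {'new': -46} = {'c0': 38, 'id1': 32, 'z2': -37, 'b3': 61, 'id4': -83, 'new': -46}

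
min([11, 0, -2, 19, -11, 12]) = -11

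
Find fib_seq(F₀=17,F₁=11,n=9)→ [17, 11, 28, 39, 67, 106, 173, 279, 452]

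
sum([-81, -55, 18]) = (-81) + (-55) + 18
= -118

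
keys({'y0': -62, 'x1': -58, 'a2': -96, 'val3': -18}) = ['y0', 'x1', 'a2', 'val3']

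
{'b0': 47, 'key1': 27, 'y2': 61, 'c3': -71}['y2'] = 61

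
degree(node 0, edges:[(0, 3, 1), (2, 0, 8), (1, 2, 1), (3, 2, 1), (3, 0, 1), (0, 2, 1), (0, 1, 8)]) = incident: (0,3), (2,0), (3,0), (0,2), (0,1)
= 5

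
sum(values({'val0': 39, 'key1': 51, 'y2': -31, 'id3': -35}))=39 + 51 + (-31) + (-35)
= 24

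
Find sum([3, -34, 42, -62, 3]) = 3 + (-34) + 42 + (-62) + 3
= -48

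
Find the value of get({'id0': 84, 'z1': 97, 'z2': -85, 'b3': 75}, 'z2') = -85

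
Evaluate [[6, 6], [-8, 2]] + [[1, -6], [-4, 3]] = [[7, 0], [-12, 5]]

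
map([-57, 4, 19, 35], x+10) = [-47, 14, 29, 45]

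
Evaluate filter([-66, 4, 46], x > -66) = [4, 46]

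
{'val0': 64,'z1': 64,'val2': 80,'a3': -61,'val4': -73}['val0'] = 64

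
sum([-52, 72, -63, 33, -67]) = -77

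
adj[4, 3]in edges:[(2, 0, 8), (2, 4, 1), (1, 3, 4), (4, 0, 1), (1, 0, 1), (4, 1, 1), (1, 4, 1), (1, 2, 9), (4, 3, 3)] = 3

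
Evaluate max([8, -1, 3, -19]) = 8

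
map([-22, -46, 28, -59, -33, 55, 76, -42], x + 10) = [-12, -36, 38, -49, -23, 65, 86, -32]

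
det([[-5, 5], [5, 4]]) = -45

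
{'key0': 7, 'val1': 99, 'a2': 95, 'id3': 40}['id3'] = 40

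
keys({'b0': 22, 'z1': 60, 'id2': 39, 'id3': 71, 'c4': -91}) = ['b0', 'z1', 'id2', 'id3', 'c4']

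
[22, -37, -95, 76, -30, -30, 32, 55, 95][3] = 76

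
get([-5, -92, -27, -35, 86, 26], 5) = 26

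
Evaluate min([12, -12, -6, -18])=-18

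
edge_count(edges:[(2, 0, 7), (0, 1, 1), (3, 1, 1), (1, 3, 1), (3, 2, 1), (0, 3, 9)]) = 6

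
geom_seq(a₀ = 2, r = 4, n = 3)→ [2, 8, 32]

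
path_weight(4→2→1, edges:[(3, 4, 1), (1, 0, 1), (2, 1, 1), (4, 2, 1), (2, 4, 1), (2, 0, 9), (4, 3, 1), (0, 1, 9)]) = 2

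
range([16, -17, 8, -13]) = 33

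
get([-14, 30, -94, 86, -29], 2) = -94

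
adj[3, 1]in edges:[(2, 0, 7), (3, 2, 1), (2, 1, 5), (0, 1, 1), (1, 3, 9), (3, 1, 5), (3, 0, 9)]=5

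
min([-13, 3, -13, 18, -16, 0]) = -16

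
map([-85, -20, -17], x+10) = [-75, -10, -7]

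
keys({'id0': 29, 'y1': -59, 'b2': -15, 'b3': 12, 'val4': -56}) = ['id0', 'y1', 'b2', 'b3', 'val4']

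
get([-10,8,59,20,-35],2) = 59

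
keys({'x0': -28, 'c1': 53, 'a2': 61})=['x0', 'c1', 'a2']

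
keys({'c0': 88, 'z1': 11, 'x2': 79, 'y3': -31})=['c0', 'z1', 'x2', 'y3']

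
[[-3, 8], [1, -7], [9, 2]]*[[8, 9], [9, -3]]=[[48, -51], [-55, 30], [90, 75]]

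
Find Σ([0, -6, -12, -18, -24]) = 0 + (-6) + (-12) + (-18) + (-24)
= -60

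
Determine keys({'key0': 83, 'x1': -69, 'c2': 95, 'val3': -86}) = ['key0', 'x1', 'c2', 'val3']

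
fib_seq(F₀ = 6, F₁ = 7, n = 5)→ [6, 7, 13, 20, 33]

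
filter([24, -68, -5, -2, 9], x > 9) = keep x where x > 9: 24✓, -68✗, -5✗, -2✗, 9✗
= [24]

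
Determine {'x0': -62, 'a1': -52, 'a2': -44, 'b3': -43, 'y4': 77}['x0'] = -62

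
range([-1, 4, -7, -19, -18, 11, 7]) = 30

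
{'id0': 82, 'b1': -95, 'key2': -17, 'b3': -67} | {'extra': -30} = {'id0': 82, 'b1': -95, 'key2': -17, 'b3': -67, 'extra': -30}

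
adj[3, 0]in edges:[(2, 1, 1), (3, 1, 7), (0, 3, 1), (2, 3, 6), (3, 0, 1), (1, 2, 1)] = 1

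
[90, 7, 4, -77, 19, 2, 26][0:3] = [90, 7, 4]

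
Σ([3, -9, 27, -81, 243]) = 3 + -9 + 27 + -81 + 243
= 183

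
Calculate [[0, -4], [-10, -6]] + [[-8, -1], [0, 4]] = [[-8, -5], [-10, -2]]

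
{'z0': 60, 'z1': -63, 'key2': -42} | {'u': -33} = {'z0': 60, 'z1': -63, 'key2': -42, 'u': -33}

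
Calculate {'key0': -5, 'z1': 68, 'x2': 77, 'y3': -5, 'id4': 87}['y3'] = -5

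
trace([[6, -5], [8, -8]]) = diagonal: 6 + (-8)
= -2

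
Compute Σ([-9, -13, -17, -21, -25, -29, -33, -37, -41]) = (-9) + (-13) + (-17) + (-21) + (-25) + (-29) + (-33) + (-37) + (-41)
= -225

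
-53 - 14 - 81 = -148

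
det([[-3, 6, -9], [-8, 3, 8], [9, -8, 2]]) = -15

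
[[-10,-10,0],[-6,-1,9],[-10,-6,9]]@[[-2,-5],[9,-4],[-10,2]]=[[-70, 90], [-87, 52], [-124, 92]]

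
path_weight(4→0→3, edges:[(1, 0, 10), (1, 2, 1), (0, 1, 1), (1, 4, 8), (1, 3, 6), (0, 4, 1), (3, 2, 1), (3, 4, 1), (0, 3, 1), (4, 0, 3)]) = 4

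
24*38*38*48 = 1663488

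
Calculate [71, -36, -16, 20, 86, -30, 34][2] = -16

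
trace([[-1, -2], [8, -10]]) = -11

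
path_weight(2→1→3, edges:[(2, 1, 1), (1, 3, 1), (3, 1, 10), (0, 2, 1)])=w(2→1)=1 + w(1→3)=1
= 2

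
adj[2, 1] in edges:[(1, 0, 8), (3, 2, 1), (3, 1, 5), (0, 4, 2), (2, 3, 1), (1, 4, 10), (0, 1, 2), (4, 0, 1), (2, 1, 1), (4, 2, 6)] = 1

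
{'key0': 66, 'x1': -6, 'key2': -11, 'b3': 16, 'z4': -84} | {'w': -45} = {'key0': 66, 'x1': -6, 'key2': -11, 'b3': 16, 'z4': -84, 'w': -45}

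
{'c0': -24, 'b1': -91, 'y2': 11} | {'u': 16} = {'c0': -24, 'b1': -91, 'y2': 11, 'u': 16}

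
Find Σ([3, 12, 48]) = 3 + 12 + 48
= 63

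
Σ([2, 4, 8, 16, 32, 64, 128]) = 2 + 4 + 8 + 16 + 32 + 64 + 128
= 254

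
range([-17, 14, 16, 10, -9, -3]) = 33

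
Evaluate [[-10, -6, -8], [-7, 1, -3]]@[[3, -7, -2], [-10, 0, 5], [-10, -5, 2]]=C[0][0] = (-10)*(3) + (-6)*(-10) + (-8)*(-10) = 110
C[0][1] = (-10)*(-7) + (-6)*(0) + (-8)*(-5) = 110
C[0][2] = (-10)*(-2) + (-6)*(5) + (-8)*(2) = -26
C[1][0] = (-7)*(3) + (1)*(-10) + (-3)*(-10) = -1
C[1][1] = (-7)*(-7) + (1)*(0) + (-3)*(-5) = 64
C[1][2] = (-7)*(-2) + (1)*(5) + (-3)*(2) = 13
= [[110, 110, -26], [-1, 64, 13]]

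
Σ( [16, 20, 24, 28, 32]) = 16 + 20 + 24 + 28 + 32
= 120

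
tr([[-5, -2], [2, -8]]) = diagonal: (-5) + (-8)
= -13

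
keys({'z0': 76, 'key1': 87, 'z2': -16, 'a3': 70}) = ['z0', 'key1', 'z2', 'a3']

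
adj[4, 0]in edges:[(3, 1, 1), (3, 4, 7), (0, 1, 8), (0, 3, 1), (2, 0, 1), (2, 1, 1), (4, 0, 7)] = 7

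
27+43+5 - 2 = 73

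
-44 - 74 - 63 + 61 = -120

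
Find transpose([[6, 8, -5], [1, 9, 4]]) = [[6, 1], [8, 9], [-5, 4]]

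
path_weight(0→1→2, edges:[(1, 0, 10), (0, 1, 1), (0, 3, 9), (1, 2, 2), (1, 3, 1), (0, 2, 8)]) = 3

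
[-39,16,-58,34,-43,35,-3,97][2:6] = [-58, 34, -43, 35]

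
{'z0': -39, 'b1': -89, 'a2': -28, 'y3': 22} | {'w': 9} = {'z0': -39, 'b1': -89, 'a2': -28, 'y3': 22, 'w': 9}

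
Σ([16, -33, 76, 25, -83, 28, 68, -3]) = 16 + (-33) + 76 + 25 + (-83) + 28 + 68 + (-3)
= 94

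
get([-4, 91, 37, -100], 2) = 37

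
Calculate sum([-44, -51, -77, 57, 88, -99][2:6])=slice → [-77, 57, 88, -99]
(-77) + 57 + 88 + (-99)
= -31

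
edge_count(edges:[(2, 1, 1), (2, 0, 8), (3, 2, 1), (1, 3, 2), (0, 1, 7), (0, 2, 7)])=6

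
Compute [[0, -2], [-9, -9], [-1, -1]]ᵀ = [[0, -9, -1], [-2, -9, -1]]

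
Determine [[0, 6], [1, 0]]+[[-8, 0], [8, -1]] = [[-8, 6], [9, -1]]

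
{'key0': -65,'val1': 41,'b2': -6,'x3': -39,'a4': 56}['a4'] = 56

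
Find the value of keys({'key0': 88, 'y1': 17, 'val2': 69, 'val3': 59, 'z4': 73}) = ['key0', 'y1', 'val2', 'val3', 'z4']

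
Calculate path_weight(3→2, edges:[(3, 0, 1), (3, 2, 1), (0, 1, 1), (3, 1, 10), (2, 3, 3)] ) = 1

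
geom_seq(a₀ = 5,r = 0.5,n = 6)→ [5.0, 2.5, 1.25, 0.625, 0.3125, 0.15625]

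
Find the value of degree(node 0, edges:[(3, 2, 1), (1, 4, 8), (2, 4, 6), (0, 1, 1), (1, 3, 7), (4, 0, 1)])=2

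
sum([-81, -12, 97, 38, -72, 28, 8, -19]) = (-81) + (-12) + 97 + 38 + (-72) + 28 + 8 + (-19)
= -13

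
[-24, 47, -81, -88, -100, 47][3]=-88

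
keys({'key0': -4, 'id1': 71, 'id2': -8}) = ['key0', 'id1', 'id2']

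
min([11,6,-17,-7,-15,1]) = -17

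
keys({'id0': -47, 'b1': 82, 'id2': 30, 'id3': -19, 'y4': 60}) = ['id0', 'b1', 'id2', 'id3', 'y4']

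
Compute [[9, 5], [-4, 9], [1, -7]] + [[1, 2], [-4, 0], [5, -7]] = [[10, 7], [-8, 9], [6, -14]]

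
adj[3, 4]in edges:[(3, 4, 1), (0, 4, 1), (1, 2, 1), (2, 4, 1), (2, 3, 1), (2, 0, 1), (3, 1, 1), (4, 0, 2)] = 1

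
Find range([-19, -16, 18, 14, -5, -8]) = 37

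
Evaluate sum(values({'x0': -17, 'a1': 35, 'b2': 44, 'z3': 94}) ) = 156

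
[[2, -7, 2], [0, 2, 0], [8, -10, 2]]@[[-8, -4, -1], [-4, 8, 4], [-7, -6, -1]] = [[-2, -76, -32], [-8, 16, 8], [-38, -124, -50]]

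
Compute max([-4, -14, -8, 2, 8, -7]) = 8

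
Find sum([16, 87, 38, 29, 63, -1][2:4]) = slice → [38, 29]
38 + 29
= 67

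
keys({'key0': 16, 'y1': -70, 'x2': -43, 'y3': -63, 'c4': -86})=['key0', 'y1', 'x2', 'y3', 'c4']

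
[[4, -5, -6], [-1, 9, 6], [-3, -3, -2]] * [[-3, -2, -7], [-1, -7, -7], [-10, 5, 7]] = [[53, -3, -35], [-66, -31, -14], [32, 17, 28]]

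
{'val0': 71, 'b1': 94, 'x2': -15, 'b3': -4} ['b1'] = 94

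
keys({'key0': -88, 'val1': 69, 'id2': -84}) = ['key0', 'val1', 'id2']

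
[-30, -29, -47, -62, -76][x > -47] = keep x where x > -47: -30✓, -29✓, -47✗, -62✗, -76✗
= [-30, -29]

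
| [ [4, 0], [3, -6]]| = -24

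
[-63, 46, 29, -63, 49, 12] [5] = 12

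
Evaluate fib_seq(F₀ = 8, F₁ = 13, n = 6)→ F_2 = F_1 + F_0 = 21
F_3 = F_2 + F_1 = 34
F_4 = F_3 + F_2 = 55
...
= [8, 13, 21, 34, 55, 89]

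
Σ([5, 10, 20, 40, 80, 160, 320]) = 5 + 10 + 20 + 40 + 80 + 160 + 320
= 635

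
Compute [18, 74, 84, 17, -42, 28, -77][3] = 17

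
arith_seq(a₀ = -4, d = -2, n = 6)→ [-4, -6, -8, -10, -12, -14]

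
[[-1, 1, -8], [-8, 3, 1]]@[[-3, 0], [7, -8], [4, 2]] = C[0][0] = (-1)*(-3) + (1)*(7) + (-8)*(4) = -22
C[0][1] = (-1)*(0) + (1)*(-8) + (-8)*(2) = -24
C[1][0] = (-8)*(-3) + (3)*(7) + (1)*(4) = 49
C[1][1] = (-8)*(0) + (3)*(-8) + (1)*(2) = -22
= [[-22, -24], [49, -22]]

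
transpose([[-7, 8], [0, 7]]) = [[-7, 0], [8, 7]]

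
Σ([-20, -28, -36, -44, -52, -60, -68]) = (-20) + (-28) + (-36) + (-44) + (-52) + (-60) + (-68)
= -308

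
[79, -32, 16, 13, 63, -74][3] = 13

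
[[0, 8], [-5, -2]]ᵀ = [[0, -5], [8, -2]]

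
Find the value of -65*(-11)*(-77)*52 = -2862860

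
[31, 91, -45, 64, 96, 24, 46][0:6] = [31, 91, -45, 64, 96, 24]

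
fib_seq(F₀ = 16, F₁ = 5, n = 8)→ [16, 5, 21, 26, 47, 73, 120, 193]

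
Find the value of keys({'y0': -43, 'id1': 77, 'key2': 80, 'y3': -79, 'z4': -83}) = ['y0', 'id1', 'key2', 'y3', 'z4']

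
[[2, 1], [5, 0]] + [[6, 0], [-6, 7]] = [[8, 1], [-1, 7]]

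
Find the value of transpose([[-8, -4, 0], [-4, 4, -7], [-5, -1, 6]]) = [[-8, -4, -5], [-4, 4, -1], [0, -7, 6]]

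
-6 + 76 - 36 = 34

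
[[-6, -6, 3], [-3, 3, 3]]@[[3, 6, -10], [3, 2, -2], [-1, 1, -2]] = [[-39, -45, 66], [-3, -9, 18]]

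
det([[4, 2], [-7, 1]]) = 18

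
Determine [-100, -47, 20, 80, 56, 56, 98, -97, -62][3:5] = [80, 56]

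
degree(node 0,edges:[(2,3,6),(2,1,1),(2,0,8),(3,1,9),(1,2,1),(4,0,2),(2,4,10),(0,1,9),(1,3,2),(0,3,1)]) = incident: (2,0), (4,0), (0,1), (0,3)
= 4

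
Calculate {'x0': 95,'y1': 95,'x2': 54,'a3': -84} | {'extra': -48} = {'x0': 95, 'y1': 95, 'x2': 54, 'a3': -84, 'extra': -48}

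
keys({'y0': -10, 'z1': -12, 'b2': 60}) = ['y0', 'z1', 'b2']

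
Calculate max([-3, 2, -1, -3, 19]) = 19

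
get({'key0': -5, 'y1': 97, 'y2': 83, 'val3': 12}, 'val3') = 12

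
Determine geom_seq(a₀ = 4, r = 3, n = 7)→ [4, 12, 36, 108, 324, 972, 2916]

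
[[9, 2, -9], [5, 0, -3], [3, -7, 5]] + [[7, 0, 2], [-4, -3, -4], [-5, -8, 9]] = [[16, 2, -7], [1, -3, -7], [-2, -15, 14]]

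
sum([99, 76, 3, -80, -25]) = 73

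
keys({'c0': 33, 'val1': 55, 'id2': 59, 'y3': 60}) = ['c0', 'val1', 'id2', 'y3']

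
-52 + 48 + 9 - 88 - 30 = -113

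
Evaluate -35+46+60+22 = 93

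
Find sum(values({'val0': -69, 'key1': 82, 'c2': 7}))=(-69) + 82 + 7
= 20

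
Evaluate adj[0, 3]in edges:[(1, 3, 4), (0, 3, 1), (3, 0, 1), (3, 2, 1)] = 1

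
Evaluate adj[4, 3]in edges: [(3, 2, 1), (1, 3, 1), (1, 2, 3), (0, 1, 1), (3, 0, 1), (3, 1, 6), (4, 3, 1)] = 1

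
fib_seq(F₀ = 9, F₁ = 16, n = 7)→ F_2 = F_1 + F_0 = 25
F_3 = F_2 + F_1 = 41
F_4 = F_3 + F_2 = 66
...
= [9, 16, 25, 41, 66, 107, 173]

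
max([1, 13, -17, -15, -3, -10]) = 13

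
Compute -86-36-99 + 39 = -182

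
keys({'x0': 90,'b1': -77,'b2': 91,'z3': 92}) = ['x0', 'b1', 'b2', 'z3']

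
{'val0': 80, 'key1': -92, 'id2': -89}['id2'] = -89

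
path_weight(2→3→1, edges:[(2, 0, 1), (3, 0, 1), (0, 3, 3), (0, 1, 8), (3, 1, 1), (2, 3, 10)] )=11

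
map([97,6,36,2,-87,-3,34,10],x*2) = [194, 12, 72, 4, -174, -6, 68, 20]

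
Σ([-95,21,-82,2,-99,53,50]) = (-95) + 21 + (-82) + 2 + (-99) + 53 + 50
= -150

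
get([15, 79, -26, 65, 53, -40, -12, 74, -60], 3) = 65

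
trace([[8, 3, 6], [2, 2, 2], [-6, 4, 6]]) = diagonal: 8 + 2 + 6
= 16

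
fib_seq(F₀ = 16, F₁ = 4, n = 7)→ [16, 4, 20, 24, 44, 68, 112]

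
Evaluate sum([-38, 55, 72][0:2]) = 17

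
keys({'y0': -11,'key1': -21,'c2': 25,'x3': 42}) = ['y0', 'key1', 'c2', 'x3']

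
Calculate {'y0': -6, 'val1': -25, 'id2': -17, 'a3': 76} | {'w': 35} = {'y0': -6, 'val1': -25, 'id2': -17, 'a3': 76, 'w': 35}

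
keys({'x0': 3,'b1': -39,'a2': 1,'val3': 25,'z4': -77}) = ['x0', 'b1', 'a2', 'val3', 'z4']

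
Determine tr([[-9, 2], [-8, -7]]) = diagonal: (-9) + (-7)
= -16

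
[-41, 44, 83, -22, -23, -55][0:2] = [-41, 44]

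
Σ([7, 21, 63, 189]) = 7 + 21 + 63 + 189
= 280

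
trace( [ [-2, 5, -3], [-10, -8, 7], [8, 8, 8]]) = -2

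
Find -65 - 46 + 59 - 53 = -105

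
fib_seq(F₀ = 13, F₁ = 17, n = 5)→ F_2 = F_1 + F_0 = 30
F_3 = F_2 + F_1 = 47
F_4 = F_3 + F_2 = 77
= [13, 17, 30, 47, 77]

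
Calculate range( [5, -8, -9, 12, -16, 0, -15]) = 28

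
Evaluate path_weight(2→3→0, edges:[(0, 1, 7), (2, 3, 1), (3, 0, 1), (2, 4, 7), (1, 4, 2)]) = 2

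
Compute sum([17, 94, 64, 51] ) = 17 + 94 + 64 + 51
= 226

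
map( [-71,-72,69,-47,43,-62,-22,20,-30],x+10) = -71+10=-61, -72+10=-62, 69+10=79, -47+10=-37, 43+10=53, -62+10=-52, -22+10=-12, 20+10=30, -30+10=-20
= [-61, -62, 79, -37, 53, -52, -12, 30, -20]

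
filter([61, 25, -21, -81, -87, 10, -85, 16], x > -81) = keep x where x > -81: 61✓, 25✓, -21✓, -81✗, -87✗, 10✓, -85✗, 16✓
= [61, 25, -21, 10, 16]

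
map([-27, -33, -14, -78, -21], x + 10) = [-17, -23, -4, -68, -11]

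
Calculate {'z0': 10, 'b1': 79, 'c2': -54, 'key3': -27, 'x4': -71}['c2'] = -54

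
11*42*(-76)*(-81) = 2844072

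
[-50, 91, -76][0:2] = [-50, 91]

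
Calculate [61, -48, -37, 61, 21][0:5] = [61, -48, -37, 61, 21]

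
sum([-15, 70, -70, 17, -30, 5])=-23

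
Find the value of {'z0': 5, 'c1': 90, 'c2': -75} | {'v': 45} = {'z0': 5, 'c1': 90, 'c2': -75, 'v': 45}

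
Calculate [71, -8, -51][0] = 71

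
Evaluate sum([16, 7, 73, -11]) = 16 + 7 + 73 + (-11)
= 85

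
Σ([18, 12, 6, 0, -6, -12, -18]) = 18 + 12 + 6 + 0 + (-6) + (-12) + (-18)
= 0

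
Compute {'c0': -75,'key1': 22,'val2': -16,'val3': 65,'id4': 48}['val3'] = 65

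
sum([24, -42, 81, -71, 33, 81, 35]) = 141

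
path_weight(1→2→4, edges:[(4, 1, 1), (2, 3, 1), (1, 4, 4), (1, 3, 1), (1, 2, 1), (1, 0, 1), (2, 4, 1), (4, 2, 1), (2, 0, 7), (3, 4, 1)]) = w(1→2)=1 + w(2→4)=1
= 2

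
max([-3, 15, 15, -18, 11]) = 15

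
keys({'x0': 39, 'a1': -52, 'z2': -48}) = ['x0', 'a1', 'z2']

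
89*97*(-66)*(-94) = 53559132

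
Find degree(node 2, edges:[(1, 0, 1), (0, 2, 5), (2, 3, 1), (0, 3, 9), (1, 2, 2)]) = 3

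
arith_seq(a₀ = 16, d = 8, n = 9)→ a_0 = 16 + 0*8 = 16
a_1 = 16 + 1*8 = 24
a_2 = 16 + 2*8 = 32
...
= [16, 24, 32, 40, 48, 56, 64, 72, 80]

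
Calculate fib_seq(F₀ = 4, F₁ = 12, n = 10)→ [4, 12, 16, 28, 44, 72, 116, 188, 304, 492]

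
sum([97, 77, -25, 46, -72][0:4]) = slice → [97, 77, -25, 46]
97 + 77 + (-25) + 46
= 195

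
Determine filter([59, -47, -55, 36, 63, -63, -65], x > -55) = keep x where x > -55: 59✓, -47✓, -55✗, 36✓, 63✓, -63✗, -65✗
= [59, -47, 36, 63]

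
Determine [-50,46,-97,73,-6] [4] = -6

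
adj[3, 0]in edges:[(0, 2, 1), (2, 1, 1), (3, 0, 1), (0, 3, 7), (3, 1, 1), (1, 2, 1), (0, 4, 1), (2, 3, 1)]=1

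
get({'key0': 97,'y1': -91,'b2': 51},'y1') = -91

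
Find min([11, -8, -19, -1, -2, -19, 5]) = -19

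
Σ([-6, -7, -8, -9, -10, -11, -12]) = (-6) + (-7) + (-8) + (-9) + (-10) + (-11) + (-12)
= -63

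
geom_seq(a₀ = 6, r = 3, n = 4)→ [6, 18, 54, 162]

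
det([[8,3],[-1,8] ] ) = 67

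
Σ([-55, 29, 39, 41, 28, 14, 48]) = 144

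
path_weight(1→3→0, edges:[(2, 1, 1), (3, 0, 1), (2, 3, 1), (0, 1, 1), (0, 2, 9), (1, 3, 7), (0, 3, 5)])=8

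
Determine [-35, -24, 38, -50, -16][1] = -24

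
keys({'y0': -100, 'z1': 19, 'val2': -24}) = ['y0', 'z1', 'val2']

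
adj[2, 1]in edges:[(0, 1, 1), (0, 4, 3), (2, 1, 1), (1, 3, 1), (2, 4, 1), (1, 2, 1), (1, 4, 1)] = 1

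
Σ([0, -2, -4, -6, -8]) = -20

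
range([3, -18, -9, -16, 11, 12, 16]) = 34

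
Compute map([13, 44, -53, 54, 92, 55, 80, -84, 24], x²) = [169, 1936, 2809, 2916, 8464, 3025, 6400, 7056, 576]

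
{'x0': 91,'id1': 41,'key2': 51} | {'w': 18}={'x0': 91, 'id1': 41, 'key2': 51, 'w': 18}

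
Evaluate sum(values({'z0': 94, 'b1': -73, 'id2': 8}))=94 + (-73) + 8
= 29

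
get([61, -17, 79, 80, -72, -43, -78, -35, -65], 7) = -35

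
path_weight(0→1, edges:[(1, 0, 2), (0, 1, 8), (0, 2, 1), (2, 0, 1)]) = 8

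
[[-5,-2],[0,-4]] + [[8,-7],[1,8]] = [[3, -9], [1, 4]]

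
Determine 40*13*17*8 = 70720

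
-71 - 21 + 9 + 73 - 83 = -93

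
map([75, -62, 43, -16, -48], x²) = (75)²=5625, (-62)²=3844, (43)²=1849, (-16)²=256, (-48)²=2304
= [5625, 3844, 1849, 256, 2304]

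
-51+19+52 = 20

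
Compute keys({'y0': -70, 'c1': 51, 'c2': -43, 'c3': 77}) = ['y0', 'c1', 'c2', 'c3']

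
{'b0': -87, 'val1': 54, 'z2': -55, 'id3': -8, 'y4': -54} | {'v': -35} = {'b0': -87, 'val1': 54, 'z2': -55, 'id3': -8, 'y4': -54, 'v': -35}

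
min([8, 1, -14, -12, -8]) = -14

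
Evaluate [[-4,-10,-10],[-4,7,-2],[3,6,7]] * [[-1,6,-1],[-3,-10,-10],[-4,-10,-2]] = [[74, 176, 124], [-9, -74, -62], [-49, -112, -77]]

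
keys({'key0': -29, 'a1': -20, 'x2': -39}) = ['key0', 'a1', 'x2']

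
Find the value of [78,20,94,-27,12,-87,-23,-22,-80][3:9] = [-27, 12, -87, -23, -22, -80]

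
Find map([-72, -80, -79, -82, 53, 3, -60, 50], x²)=[5184, 6400, 6241, 6724, 2809, 9, 3600, 2500]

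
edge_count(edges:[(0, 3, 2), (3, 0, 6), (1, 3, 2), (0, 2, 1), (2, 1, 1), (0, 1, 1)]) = 6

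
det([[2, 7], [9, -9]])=-81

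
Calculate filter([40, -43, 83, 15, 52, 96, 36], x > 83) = keep x where x > 83: 40✗, -43✗, 83✗, 15✗, 52✗, 96✓, 36✗
= [96]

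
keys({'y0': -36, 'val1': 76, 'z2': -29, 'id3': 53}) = ['y0', 'val1', 'z2', 'id3']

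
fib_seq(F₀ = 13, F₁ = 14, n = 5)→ F_2 = F_1 + F_0 = 27
F_3 = F_2 + F_1 = 41
F_4 = F_3 + F_2 = 68
= [13, 14, 27, 41, 68]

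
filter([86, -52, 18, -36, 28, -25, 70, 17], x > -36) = [86, 18, 28, -25, 70, 17]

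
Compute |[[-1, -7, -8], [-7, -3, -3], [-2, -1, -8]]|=(1)*(-1)*det([[-3, -3], [-1, -8]]) + (-1)*(-7)*det([[-7, -3], [-2, -8]]) + (1)*(-8)*det([[-7, -3], [-2, -1]])
= -21 + 350 + -8
= 321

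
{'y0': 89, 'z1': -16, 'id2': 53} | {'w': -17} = {'y0': 89, 'z1': -16, 'id2': 53, 'w': -17}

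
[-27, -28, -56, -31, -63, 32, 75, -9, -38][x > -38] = [-27, -28, -31, 32, 75, -9]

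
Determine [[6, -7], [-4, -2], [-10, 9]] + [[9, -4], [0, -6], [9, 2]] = [[15, -11], [-4, -8], [-1, 11]]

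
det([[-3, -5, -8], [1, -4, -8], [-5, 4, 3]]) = -117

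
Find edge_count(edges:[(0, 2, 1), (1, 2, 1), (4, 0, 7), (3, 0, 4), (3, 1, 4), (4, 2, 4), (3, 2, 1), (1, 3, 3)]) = 8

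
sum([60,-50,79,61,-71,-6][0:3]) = 89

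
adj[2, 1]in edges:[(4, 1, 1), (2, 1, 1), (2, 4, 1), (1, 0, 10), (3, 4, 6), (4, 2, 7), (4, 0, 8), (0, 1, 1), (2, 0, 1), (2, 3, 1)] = 1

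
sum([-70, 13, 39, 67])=(-70) + 13 + 39 + 67
= 49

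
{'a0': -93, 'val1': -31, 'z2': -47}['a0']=-93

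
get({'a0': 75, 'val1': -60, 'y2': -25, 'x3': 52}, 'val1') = -60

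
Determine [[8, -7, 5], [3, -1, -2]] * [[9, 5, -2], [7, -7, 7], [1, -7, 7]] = [[28, 54, -30], [18, 36, -27]]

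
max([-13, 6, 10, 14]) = 14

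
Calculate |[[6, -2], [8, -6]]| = -20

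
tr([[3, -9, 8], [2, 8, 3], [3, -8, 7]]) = diagonal: 3 + 8 + 7
= 18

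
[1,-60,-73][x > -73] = keep x where x > -73: 1✓, -60✓, -73✗
= [1, -60]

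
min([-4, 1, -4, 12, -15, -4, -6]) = -15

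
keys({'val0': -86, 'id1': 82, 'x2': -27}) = ['val0', 'id1', 'x2']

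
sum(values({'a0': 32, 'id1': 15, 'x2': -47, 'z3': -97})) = -97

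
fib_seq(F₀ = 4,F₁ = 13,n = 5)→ F_2 = F_1 + F_0 = 17
F_3 = F_2 + F_1 = 30
F_4 = F_3 + F_2 = 47
= [4, 13, 17, 30, 47]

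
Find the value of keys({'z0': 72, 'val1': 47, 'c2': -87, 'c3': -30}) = ['z0', 'val1', 'c2', 'c3']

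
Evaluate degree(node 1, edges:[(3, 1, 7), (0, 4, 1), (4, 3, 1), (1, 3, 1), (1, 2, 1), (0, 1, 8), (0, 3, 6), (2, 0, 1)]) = 4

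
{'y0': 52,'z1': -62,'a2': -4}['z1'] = -62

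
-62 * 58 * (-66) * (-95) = -22546920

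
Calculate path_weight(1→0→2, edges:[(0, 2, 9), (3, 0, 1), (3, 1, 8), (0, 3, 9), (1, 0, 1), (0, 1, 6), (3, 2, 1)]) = w(1→0)=1 + w(0→2)=9
= 10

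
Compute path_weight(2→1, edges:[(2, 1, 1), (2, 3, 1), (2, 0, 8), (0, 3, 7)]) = w(2→1)=1
= 1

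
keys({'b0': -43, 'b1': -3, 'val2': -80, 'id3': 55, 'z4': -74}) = ['b0', 'b1', 'val2', 'id3', 'z4']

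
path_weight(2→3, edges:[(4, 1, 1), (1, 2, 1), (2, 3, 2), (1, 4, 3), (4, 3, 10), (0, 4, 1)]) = w(2→3)=2
= 2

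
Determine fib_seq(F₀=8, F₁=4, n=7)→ [8, 4, 12, 16, 28, 44, 72]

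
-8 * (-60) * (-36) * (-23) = 397440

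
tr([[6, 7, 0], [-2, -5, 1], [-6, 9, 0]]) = 1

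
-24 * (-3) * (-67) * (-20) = 96480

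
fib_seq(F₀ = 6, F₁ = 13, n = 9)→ F_2 = F_1 + F_0 = 19
F_3 = F_2 + F_1 = 32
F_4 = F_3 + F_2 = 51
...
= [6, 13, 19, 32, 51, 83, 134, 217, 351]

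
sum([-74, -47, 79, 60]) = 18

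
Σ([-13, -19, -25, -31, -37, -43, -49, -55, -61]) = (-13) + (-19) + (-25) + (-31) + (-37) + (-43) + (-49) + (-55) + (-61)
= -333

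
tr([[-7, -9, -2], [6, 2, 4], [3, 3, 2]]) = diagonal: (-7) + 2 + 2
= -3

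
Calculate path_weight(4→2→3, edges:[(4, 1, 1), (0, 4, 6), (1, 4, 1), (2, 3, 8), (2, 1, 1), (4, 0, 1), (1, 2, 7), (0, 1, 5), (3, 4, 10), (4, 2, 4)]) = 12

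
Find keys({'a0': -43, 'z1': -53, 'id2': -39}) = ['a0', 'z1', 'id2']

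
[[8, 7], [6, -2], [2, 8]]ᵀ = [[8, 6, 2], [7, -2, 8]]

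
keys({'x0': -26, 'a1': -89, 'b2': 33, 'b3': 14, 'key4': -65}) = ['x0', 'a1', 'b2', 'b3', 'key4']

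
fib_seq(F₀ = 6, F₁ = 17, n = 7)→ [6, 17, 23, 40, 63, 103, 166]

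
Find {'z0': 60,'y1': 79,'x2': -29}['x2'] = -29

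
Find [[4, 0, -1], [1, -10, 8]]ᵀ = [[4, 1], [0, -10], [-1, 8]]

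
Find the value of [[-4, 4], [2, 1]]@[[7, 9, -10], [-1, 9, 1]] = [[-32, 0, 44], [13, 27, -19]]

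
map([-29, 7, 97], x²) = [841, 49, 9409]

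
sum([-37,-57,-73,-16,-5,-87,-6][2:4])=-89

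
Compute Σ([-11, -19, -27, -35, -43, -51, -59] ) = (-11) + (-19) + (-27) + (-35) + (-43) + (-51) + (-59)
= -245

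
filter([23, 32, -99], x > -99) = keep x where x > -99: 23✓, 32✓, -99✗
= [23, 32]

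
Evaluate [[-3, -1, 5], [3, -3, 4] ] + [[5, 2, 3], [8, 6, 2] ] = [[2, 1, 8], [11, 3, 6]]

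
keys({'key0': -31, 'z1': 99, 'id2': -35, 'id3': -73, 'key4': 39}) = ['key0', 'z1', 'id2', 'id3', 'key4']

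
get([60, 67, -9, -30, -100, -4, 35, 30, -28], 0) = 60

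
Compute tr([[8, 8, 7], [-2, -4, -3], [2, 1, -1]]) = 3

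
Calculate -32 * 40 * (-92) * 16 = 1884160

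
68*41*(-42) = -117096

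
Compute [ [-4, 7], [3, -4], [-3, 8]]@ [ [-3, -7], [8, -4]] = C[0][0] = (-4)*(-3) + (7)*(8) = 68
C[0][1] = (-4)*(-7) + (7)*(-4) = 0
C[1][0] = (3)*(-3) + (-4)*(8) = -41
C[1][1] = (3)*(-7) + (-4)*(-4) = -5
C[2][0] = (-3)*(-3) + (8)*(8) = 73
C[2][1] = (-3)*(-7) + (8)*(-4) = -11
= [[68, 0], [-41, -5], [73, -11]]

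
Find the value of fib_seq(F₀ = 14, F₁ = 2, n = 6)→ [14, 2, 16, 18, 34, 52]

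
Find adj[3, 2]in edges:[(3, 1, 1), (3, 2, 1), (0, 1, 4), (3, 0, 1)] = 1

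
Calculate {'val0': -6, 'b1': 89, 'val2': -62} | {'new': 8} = {'val0': -6, 'b1': 89, 'val2': -62, 'new': 8}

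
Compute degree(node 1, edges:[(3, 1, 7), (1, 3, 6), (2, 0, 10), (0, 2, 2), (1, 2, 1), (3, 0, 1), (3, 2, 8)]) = 3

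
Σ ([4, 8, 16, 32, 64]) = 4 + 8 + 16 + 32 + 64
= 124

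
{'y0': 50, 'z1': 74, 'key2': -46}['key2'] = -46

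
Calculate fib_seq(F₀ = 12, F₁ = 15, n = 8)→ [12, 15, 27, 42, 69, 111, 180, 291]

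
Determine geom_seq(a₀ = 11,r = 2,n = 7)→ [11, 22, 44, 88, 176, 352, 704]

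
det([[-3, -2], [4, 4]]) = -4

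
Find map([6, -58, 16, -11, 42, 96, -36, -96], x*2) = 6*2=12, -58*2=-116, 16*2=32, -11*2=-22, 42*2=84, 96*2=192, -36*2=-72, -96*2=-192
= [12, -116, 32, -22, 84, 192, -72, -192]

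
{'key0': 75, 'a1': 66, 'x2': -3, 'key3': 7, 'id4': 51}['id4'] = 51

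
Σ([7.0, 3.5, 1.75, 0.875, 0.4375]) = 13.5625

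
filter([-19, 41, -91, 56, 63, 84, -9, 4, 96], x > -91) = [-19, 41, 56, 63, 84, -9, 4, 96]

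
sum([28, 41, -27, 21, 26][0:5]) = 89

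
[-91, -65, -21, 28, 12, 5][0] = -91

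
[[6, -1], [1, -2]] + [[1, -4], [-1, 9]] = [[7, -5], [0, 7]]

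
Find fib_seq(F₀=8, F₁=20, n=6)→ F_2 = F_1 + F_0 = 28
F_3 = F_2 + F_1 = 48
F_4 = F_3 + F_2 = 76
...
= [8, 20, 28, 48, 76, 124]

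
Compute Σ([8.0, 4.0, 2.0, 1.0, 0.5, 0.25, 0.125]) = 8.0 + 4.0 + 2.0 + 1.0 + 0.5 + 0.25 + 0.125
= 15.875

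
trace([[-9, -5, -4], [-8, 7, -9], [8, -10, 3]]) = diagonal: (-9) + 7 + 3
= 1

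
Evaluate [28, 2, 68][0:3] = [28, 2, 68]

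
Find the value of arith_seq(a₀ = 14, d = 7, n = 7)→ a_0 = 14 + 0*7 = 14
a_1 = 14 + 1*7 = 21
a_2 = 14 + 2*7 = 28
...
= [14, 21, 28, 35, 42, 49, 56]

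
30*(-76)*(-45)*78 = 8002800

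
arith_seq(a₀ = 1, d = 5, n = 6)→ [1, 6, 11, 16, 21, 26]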